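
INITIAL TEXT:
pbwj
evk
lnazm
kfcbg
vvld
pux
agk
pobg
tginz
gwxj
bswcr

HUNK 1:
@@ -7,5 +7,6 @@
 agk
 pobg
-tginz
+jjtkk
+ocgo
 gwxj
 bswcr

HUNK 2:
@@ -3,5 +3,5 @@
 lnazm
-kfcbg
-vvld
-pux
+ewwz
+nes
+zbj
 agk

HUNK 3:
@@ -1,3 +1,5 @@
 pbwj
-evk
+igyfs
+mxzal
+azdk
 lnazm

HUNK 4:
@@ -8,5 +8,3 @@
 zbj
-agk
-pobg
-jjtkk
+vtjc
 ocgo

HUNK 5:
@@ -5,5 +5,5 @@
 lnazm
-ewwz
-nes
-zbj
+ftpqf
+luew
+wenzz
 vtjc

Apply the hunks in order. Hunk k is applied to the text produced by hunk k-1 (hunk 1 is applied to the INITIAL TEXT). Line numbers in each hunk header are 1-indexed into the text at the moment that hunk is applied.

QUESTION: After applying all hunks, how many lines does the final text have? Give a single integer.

Hunk 1: at line 7 remove [tginz] add [jjtkk,ocgo] -> 12 lines: pbwj evk lnazm kfcbg vvld pux agk pobg jjtkk ocgo gwxj bswcr
Hunk 2: at line 3 remove [kfcbg,vvld,pux] add [ewwz,nes,zbj] -> 12 lines: pbwj evk lnazm ewwz nes zbj agk pobg jjtkk ocgo gwxj bswcr
Hunk 3: at line 1 remove [evk] add [igyfs,mxzal,azdk] -> 14 lines: pbwj igyfs mxzal azdk lnazm ewwz nes zbj agk pobg jjtkk ocgo gwxj bswcr
Hunk 4: at line 8 remove [agk,pobg,jjtkk] add [vtjc] -> 12 lines: pbwj igyfs mxzal azdk lnazm ewwz nes zbj vtjc ocgo gwxj bswcr
Hunk 5: at line 5 remove [ewwz,nes,zbj] add [ftpqf,luew,wenzz] -> 12 lines: pbwj igyfs mxzal azdk lnazm ftpqf luew wenzz vtjc ocgo gwxj bswcr
Final line count: 12

Answer: 12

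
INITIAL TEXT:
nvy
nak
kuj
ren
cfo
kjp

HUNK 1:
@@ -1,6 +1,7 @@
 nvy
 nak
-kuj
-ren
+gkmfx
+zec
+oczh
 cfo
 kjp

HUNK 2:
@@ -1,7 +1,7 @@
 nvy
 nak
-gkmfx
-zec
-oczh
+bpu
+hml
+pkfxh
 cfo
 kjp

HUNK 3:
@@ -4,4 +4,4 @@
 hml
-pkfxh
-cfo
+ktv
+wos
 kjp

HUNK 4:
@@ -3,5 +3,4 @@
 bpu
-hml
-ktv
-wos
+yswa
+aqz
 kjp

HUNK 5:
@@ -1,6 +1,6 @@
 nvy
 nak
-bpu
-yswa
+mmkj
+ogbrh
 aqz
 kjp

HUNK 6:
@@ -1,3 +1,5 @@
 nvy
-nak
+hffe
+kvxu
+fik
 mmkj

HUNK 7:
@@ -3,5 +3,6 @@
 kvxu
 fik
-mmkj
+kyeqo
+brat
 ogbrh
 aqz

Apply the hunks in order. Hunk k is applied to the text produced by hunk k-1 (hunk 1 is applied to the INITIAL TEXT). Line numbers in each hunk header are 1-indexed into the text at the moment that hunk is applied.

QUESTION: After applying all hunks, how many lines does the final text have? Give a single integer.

Answer: 9

Derivation:
Hunk 1: at line 1 remove [kuj,ren] add [gkmfx,zec,oczh] -> 7 lines: nvy nak gkmfx zec oczh cfo kjp
Hunk 2: at line 1 remove [gkmfx,zec,oczh] add [bpu,hml,pkfxh] -> 7 lines: nvy nak bpu hml pkfxh cfo kjp
Hunk 3: at line 4 remove [pkfxh,cfo] add [ktv,wos] -> 7 lines: nvy nak bpu hml ktv wos kjp
Hunk 4: at line 3 remove [hml,ktv,wos] add [yswa,aqz] -> 6 lines: nvy nak bpu yswa aqz kjp
Hunk 5: at line 1 remove [bpu,yswa] add [mmkj,ogbrh] -> 6 lines: nvy nak mmkj ogbrh aqz kjp
Hunk 6: at line 1 remove [nak] add [hffe,kvxu,fik] -> 8 lines: nvy hffe kvxu fik mmkj ogbrh aqz kjp
Hunk 7: at line 3 remove [mmkj] add [kyeqo,brat] -> 9 lines: nvy hffe kvxu fik kyeqo brat ogbrh aqz kjp
Final line count: 9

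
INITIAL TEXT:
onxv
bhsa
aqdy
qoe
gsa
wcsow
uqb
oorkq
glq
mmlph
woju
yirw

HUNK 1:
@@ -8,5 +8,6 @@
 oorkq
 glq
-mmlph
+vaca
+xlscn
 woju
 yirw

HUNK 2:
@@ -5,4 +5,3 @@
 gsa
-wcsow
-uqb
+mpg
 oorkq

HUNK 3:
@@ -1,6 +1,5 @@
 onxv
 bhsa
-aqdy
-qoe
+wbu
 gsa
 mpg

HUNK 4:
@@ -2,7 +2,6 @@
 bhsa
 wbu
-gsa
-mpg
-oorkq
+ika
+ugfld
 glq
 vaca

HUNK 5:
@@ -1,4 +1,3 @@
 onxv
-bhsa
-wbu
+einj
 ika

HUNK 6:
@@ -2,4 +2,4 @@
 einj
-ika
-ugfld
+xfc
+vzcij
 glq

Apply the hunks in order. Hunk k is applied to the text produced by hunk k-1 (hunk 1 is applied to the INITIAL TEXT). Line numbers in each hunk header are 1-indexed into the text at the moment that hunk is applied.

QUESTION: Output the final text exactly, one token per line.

Answer: onxv
einj
xfc
vzcij
glq
vaca
xlscn
woju
yirw

Derivation:
Hunk 1: at line 8 remove [mmlph] add [vaca,xlscn] -> 13 lines: onxv bhsa aqdy qoe gsa wcsow uqb oorkq glq vaca xlscn woju yirw
Hunk 2: at line 5 remove [wcsow,uqb] add [mpg] -> 12 lines: onxv bhsa aqdy qoe gsa mpg oorkq glq vaca xlscn woju yirw
Hunk 3: at line 1 remove [aqdy,qoe] add [wbu] -> 11 lines: onxv bhsa wbu gsa mpg oorkq glq vaca xlscn woju yirw
Hunk 4: at line 2 remove [gsa,mpg,oorkq] add [ika,ugfld] -> 10 lines: onxv bhsa wbu ika ugfld glq vaca xlscn woju yirw
Hunk 5: at line 1 remove [bhsa,wbu] add [einj] -> 9 lines: onxv einj ika ugfld glq vaca xlscn woju yirw
Hunk 6: at line 2 remove [ika,ugfld] add [xfc,vzcij] -> 9 lines: onxv einj xfc vzcij glq vaca xlscn woju yirw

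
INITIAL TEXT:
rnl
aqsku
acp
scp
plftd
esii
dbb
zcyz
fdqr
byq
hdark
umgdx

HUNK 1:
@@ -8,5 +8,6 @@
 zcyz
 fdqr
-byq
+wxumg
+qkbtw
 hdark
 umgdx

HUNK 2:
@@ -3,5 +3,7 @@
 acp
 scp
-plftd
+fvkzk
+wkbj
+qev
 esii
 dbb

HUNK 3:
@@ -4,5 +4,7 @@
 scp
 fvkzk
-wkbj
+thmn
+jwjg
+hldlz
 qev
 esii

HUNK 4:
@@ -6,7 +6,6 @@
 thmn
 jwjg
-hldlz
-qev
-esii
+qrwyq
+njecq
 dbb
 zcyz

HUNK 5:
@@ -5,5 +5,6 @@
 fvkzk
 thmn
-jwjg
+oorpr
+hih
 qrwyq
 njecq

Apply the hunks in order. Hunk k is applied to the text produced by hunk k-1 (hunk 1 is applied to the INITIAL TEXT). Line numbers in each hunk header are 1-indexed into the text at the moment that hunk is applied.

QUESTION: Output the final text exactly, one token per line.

Answer: rnl
aqsku
acp
scp
fvkzk
thmn
oorpr
hih
qrwyq
njecq
dbb
zcyz
fdqr
wxumg
qkbtw
hdark
umgdx

Derivation:
Hunk 1: at line 8 remove [byq] add [wxumg,qkbtw] -> 13 lines: rnl aqsku acp scp plftd esii dbb zcyz fdqr wxumg qkbtw hdark umgdx
Hunk 2: at line 3 remove [plftd] add [fvkzk,wkbj,qev] -> 15 lines: rnl aqsku acp scp fvkzk wkbj qev esii dbb zcyz fdqr wxumg qkbtw hdark umgdx
Hunk 3: at line 4 remove [wkbj] add [thmn,jwjg,hldlz] -> 17 lines: rnl aqsku acp scp fvkzk thmn jwjg hldlz qev esii dbb zcyz fdqr wxumg qkbtw hdark umgdx
Hunk 4: at line 6 remove [hldlz,qev,esii] add [qrwyq,njecq] -> 16 lines: rnl aqsku acp scp fvkzk thmn jwjg qrwyq njecq dbb zcyz fdqr wxumg qkbtw hdark umgdx
Hunk 5: at line 5 remove [jwjg] add [oorpr,hih] -> 17 lines: rnl aqsku acp scp fvkzk thmn oorpr hih qrwyq njecq dbb zcyz fdqr wxumg qkbtw hdark umgdx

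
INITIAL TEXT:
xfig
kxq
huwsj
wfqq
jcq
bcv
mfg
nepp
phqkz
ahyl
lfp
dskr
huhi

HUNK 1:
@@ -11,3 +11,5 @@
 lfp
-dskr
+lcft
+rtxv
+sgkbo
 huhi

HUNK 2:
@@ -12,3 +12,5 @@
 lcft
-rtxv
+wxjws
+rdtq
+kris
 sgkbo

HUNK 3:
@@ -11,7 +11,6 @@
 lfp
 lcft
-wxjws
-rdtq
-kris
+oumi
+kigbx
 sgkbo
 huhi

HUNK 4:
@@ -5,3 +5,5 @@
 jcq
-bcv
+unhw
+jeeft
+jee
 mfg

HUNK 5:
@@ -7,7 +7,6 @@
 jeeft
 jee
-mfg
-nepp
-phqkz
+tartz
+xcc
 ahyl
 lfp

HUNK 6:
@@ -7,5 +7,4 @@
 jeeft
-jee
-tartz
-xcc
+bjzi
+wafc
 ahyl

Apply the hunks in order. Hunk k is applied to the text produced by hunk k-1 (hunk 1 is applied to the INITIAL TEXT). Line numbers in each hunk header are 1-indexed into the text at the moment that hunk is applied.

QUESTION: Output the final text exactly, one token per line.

Hunk 1: at line 11 remove [dskr] add [lcft,rtxv,sgkbo] -> 15 lines: xfig kxq huwsj wfqq jcq bcv mfg nepp phqkz ahyl lfp lcft rtxv sgkbo huhi
Hunk 2: at line 12 remove [rtxv] add [wxjws,rdtq,kris] -> 17 lines: xfig kxq huwsj wfqq jcq bcv mfg nepp phqkz ahyl lfp lcft wxjws rdtq kris sgkbo huhi
Hunk 3: at line 11 remove [wxjws,rdtq,kris] add [oumi,kigbx] -> 16 lines: xfig kxq huwsj wfqq jcq bcv mfg nepp phqkz ahyl lfp lcft oumi kigbx sgkbo huhi
Hunk 4: at line 5 remove [bcv] add [unhw,jeeft,jee] -> 18 lines: xfig kxq huwsj wfqq jcq unhw jeeft jee mfg nepp phqkz ahyl lfp lcft oumi kigbx sgkbo huhi
Hunk 5: at line 7 remove [mfg,nepp,phqkz] add [tartz,xcc] -> 17 lines: xfig kxq huwsj wfqq jcq unhw jeeft jee tartz xcc ahyl lfp lcft oumi kigbx sgkbo huhi
Hunk 6: at line 7 remove [jee,tartz,xcc] add [bjzi,wafc] -> 16 lines: xfig kxq huwsj wfqq jcq unhw jeeft bjzi wafc ahyl lfp lcft oumi kigbx sgkbo huhi

Answer: xfig
kxq
huwsj
wfqq
jcq
unhw
jeeft
bjzi
wafc
ahyl
lfp
lcft
oumi
kigbx
sgkbo
huhi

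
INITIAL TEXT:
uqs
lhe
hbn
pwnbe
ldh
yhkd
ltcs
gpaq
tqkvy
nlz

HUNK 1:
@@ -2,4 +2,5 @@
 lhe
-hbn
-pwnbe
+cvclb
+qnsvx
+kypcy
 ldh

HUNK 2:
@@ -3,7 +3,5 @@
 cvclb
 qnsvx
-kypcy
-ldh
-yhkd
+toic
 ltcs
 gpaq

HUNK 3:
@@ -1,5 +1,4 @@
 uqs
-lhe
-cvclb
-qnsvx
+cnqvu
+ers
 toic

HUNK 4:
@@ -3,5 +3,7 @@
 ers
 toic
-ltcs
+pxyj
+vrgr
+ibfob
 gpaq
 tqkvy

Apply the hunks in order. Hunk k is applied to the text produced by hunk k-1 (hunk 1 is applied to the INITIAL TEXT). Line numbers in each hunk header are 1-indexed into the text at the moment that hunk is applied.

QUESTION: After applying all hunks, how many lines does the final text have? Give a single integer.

Hunk 1: at line 2 remove [hbn,pwnbe] add [cvclb,qnsvx,kypcy] -> 11 lines: uqs lhe cvclb qnsvx kypcy ldh yhkd ltcs gpaq tqkvy nlz
Hunk 2: at line 3 remove [kypcy,ldh,yhkd] add [toic] -> 9 lines: uqs lhe cvclb qnsvx toic ltcs gpaq tqkvy nlz
Hunk 3: at line 1 remove [lhe,cvclb,qnsvx] add [cnqvu,ers] -> 8 lines: uqs cnqvu ers toic ltcs gpaq tqkvy nlz
Hunk 4: at line 3 remove [ltcs] add [pxyj,vrgr,ibfob] -> 10 lines: uqs cnqvu ers toic pxyj vrgr ibfob gpaq tqkvy nlz
Final line count: 10

Answer: 10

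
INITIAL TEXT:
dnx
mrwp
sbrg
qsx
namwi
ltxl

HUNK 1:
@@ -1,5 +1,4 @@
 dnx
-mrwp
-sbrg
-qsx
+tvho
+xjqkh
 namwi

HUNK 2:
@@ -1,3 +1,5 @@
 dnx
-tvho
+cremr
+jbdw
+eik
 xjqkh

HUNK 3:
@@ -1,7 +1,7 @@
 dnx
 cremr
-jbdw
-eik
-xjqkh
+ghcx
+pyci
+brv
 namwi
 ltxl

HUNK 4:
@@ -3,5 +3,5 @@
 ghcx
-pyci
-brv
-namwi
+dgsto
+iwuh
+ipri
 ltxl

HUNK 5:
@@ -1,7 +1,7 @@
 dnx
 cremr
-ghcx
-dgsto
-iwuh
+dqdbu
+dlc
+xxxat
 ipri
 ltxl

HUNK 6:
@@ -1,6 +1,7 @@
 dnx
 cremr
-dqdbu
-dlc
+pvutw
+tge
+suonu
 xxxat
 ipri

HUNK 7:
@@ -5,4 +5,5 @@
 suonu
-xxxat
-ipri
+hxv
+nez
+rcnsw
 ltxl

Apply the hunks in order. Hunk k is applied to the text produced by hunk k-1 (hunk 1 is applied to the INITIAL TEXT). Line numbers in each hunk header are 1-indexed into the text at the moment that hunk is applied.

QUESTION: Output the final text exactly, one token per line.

Answer: dnx
cremr
pvutw
tge
suonu
hxv
nez
rcnsw
ltxl

Derivation:
Hunk 1: at line 1 remove [mrwp,sbrg,qsx] add [tvho,xjqkh] -> 5 lines: dnx tvho xjqkh namwi ltxl
Hunk 2: at line 1 remove [tvho] add [cremr,jbdw,eik] -> 7 lines: dnx cremr jbdw eik xjqkh namwi ltxl
Hunk 3: at line 1 remove [jbdw,eik,xjqkh] add [ghcx,pyci,brv] -> 7 lines: dnx cremr ghcx pyci brv namwi ltxl
Hunk 4: at line 3 remove [pyci,brv,namwi] add [dgsto,iwuh,ipri] -> 7 lines: dnx cremr ghcx dgsto iwuh ipri ltxl
Hunk 5: at line 1 remove [ghcx,dgsto,iwuh] add [dqdbu,dlc,xxxat] -> 7 lines: dnx cremr dqdbu dlc xxxat ipri ltxl
Hunk 6: at line 1 remove [dqdbu,dlc] add [pvutw,tge,suonu] -> 8 lines: dnx cremr pvutw tge suonu xxxat ipri ltxl
Hunk 7: at line 5 remove [xxxat,ipri] add [hxv,nez,rcnsw] -> 9 lines: dnx cremr pvutw tge suonu hxv nez rcnsw ltxl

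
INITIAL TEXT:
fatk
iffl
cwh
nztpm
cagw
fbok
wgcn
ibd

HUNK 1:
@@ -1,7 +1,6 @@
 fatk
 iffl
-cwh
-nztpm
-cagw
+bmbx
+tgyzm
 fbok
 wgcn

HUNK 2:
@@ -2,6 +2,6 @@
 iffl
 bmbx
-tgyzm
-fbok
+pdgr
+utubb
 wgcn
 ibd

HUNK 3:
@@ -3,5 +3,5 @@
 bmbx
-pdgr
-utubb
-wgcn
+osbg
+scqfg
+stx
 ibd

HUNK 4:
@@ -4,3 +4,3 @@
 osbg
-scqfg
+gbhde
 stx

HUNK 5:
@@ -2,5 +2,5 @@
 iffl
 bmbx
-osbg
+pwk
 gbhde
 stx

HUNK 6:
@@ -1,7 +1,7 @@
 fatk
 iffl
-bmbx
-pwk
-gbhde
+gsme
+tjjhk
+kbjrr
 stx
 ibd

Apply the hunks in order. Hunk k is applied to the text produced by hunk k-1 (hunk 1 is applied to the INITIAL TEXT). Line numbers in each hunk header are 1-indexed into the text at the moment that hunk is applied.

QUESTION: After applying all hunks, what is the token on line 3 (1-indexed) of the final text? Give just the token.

Hunk 1: at line 1 remove [cwh,nztpm,cagw] add [bmbx,tgyzm] -> 7 lines: fatk iffl bmbx tgyzm fbok wgcn ibd
Hunk 2: at line 2 remove [tgyzm,fbok] add [pdgr,utubb] -> 7 lines: fatk iffl bmbx pdgr utubb wgcn ibd
Hunk 3: at line 3 remove [pdgr,utubb,wgcn] add [osbg,scqfg,stx] -> 7 lines: fatk iffl bmbx osbg scqfg stx ibd
Hunk 4: at line 4 remove [scqfg] add [gbhde] -> 7 lines: fatk iffl bmbx osbg gbhde stx ibd
Hunk 5: at line 2 remove [osbg] add [pwk] -> 7 lines: fatk iffl bmbx pwk gbhde stx ibd
Hunk 6: at line 1 remove [bmbx,pwk,gbhde] add [gsme,tjjhk,kbjrr] -> 7 lines: fatk iffl gsme tjjhk kbjrr stx ibd
Final line 3: gsme

Answer: gsme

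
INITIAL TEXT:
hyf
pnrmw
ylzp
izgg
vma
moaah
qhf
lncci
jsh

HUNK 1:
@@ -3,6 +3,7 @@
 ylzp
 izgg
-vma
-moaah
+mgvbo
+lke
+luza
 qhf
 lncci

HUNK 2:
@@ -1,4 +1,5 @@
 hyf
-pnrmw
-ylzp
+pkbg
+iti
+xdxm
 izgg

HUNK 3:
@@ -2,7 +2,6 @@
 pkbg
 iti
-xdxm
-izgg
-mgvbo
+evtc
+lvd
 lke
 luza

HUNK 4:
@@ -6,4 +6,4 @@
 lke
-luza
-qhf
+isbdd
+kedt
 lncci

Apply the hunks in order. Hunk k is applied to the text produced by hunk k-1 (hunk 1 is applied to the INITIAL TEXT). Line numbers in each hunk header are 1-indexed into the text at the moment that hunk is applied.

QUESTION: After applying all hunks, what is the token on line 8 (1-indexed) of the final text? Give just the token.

Answer: kedt

Derivation:
Hunk 1: at line 3 remove [vma,moaah] add [mgvbo,lke,luza] -> 10 lines: hyf pnrmw ylzp izgg mgvbo lke luza qhf lncci jsh
Hunk 2: at line 1 remove [pnrmw,ylzp] add [pkbg,iti,xdxm] -> 11 lines: hyf pkbg iti xdxm izgg mgvbo lke luza qhf lncci jsh
Hunk 3: at line 2 remove [xdxm,izgg,mgvbo] add [evtc,lvd] -> 10 lines: hyf pkbg iti evtc lvd lke luza qhf lncci jsh
Hunk 4: at line 6 remove [luza,qhf] add [isbdd,kedt] -> 10 lines: hyf pkbg iti evtc lvd lke isbdd kedt lncci jsh
Final line 8: kedt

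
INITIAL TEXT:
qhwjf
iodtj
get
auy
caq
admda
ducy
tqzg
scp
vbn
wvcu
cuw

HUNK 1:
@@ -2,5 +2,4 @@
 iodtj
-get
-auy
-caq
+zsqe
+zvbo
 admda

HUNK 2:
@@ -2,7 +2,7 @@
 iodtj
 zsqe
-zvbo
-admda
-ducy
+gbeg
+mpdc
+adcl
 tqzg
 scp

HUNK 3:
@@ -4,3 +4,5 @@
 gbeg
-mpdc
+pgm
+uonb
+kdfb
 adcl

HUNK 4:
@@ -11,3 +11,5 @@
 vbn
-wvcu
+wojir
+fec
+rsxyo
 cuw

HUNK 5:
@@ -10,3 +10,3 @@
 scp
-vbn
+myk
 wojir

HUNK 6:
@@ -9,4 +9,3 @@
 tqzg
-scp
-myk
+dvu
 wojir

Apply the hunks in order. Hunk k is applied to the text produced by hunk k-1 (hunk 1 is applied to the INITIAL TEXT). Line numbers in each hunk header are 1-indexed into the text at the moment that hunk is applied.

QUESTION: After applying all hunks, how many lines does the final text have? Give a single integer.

Answer: 14

Derivation:
Hunk 1: at line 2 remove [get,auy,caq] add [zsqe,zvbo] -> 11 lines: qhwjf iodtj zsqe zvbo admda ducy tqzg scp vbn wvcu cuw
Hunk 2: at line 2 remove [zvbo,admda,ducy] add [gbeg,mpdc,adcl] -> 11 lines: qhwjf iodtj zsqe gbeg mpdc adcl tqzg scp vbn wvcu cuw
Hunk 3: at line 4 remove [mpdc] add [pgm,uonb,kdfb] -> 13 lines: qhwjf iodtj zsqe gbeg pgm uonb kdfb adcl tqzg scp vbn wvcu cuw
Hunk 4: at line 11 remove [wvcu] add [wojir,fec,rsxyo] -> 15 lines: qhwjf iodtj zsqe gbeg pgm uonb kdfb adcl tqzg scp vbn wojir fec rsxyo cuw
Hunk 5: at line 10 remove [vbn] add [myk] -> 15 lines: qhwjf iodtj zsqe gbeg pgm uonb kdfb adcl tqzg scp myk wojir fec rsxyo cuw
Hunk 6: at line 9 remove [scp,myk] add [dvu] -> 14 lines: qhwjf iodtj zsqe gbeg pgm uonb kdfb adcl tqzg dvu wojir fec rsxyo cuw
Final line count: 14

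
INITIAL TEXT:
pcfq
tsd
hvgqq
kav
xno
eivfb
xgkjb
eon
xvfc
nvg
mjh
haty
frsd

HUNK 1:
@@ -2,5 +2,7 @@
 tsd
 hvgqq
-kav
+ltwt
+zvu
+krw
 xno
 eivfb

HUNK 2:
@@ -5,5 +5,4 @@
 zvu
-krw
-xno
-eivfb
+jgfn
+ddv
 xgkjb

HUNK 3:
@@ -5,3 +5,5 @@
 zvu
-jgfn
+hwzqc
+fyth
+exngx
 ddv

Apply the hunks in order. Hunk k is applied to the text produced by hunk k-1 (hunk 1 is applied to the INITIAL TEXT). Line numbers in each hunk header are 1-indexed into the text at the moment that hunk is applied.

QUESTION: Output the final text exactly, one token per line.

Answer: pcfq
tsd
hvgqq
ltwt
zvu
hwzqc
fyth
exngx
ddv
xgkjb
eon
xvfc
nvg
mjh
haty
frsd

Derivation:
Hunk 1: at line 2 remove [kav] add [ltwt,zvu,krw] -> 15 lines: pcfq tsd hvgqq ltwt zvu krw xno eivfb xgkjb eon xvfc nvg mjh haty frsd
Hunk 2: at line 5 remove [krw,xno,eivfb] add [jgfn,ddv] -> 14 lines: pcfq tsd hvgqq ltwt zvu jgfn ddv xgkjb eon xvfc nvg mjh haty frsd
Hunk 3: at line 5 remove [jgfn] add [hwzqc,fyth,exngx] -> 16 lines: pcfq tsd hvgqq ltwt zvu hwzqc fyth exngx ddv xgkjb eon xvfc nvg mjh haty frsd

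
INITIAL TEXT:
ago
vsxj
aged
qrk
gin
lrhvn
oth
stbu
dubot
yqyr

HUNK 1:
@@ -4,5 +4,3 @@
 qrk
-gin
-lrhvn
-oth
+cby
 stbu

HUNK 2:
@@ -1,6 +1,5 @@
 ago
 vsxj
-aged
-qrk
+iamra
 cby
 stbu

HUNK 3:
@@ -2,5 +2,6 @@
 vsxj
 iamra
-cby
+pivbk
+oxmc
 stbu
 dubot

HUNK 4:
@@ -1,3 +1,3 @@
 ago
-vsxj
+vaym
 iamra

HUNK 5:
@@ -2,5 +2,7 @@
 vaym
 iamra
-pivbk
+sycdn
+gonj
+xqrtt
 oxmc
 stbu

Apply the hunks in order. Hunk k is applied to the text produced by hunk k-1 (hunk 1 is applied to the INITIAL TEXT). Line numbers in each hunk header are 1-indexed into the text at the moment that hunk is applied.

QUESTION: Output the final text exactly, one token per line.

Hunk 1: at line 4 remove [gin,lrhvn,oth] add [cby] -> 8 lines: ago vsxj aged qrk cby stbu dubot yqyr
Hunk 2: at line 1 remove [aged,qrk] add [iamra] -> 7 lines: ago vsxj iamra cby stbu dubot yqyr
Hunk 3: at line 2 remove [cby] add [pivbk,oxmc] -> 8 lines: ago vsxj iamra pivbk oxmc stbu dubot yqyr
Hunk 4: at line 1 remove [vsxj] add [vaym] -> 8 lines: ago vaym iamra pivbk oxmc stbu dubot yqyr
Hunk 5: at line 2 remove [pivbk] add [sycdn,gonj,xqrtt] -> 10 lines: ago vaym iamra sycdn gonj xqrtt oxmc stbu dubot yqyr

Answer: ago
vaym
iamra
sycdn
gonj
xqrtt
oxmc
stbu
dubot
yqyr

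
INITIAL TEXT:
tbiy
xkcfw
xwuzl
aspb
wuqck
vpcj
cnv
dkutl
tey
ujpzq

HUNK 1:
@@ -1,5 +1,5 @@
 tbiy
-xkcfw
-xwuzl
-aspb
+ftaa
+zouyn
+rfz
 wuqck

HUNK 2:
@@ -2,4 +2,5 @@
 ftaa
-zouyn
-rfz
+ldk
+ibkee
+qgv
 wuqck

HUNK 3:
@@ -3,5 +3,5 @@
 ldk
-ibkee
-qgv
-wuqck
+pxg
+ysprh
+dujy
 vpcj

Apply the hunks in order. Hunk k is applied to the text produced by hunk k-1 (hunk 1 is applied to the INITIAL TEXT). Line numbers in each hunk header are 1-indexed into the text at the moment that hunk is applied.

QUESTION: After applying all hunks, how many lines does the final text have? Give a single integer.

Hunk 1: at line 1 remove [xkcfw,xwuzl,aspb] add [ftaa,zouyn,rfz] -> 10 lines: tbiy ftaa zouyn rfz wuqck vpcj cnv dkutl tey ujpzq
Hunk 2: at line 2 remove [zouyn,rfz] add [ldk,ibkee,qgv] -> 11 lines: tbiy ftaa ldk ibkee qgv wuqck vpcj cnv dkutl tey ujpzq
Hunk 3: at line 3 remove [ibkee,qgv,wuqck] add [pxg,ysprh,dujy] -> 11 lines: tbiy ftaa ldk pxg ysprh dujy vpcj cnv dkutl tey ujpzq
Final line count: 11

Answer: 11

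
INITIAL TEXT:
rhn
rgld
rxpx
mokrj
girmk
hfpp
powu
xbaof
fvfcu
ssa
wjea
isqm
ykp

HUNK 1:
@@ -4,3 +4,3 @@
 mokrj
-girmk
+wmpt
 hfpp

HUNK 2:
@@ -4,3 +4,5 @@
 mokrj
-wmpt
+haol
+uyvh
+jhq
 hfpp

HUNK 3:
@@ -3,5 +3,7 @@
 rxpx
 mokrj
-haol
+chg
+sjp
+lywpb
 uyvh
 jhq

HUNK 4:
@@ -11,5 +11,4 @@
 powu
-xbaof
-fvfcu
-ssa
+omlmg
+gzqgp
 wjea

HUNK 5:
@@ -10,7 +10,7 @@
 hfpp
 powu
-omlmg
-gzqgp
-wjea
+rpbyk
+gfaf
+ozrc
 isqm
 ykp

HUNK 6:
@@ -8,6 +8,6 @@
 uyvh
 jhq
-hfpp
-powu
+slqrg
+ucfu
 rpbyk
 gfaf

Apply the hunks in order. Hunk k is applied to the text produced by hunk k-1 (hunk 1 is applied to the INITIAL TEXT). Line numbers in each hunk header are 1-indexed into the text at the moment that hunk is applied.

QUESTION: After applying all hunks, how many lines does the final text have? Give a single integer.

Answer: 16

Derivation:
Hunk 1: at line 4 remove [girmk] add [wmpt] -> 13 lines: rhn rgld rxpx mokrj wmpt hfpp powu xbaof fvfcu ssa wjea isqm ykp
Hunk 2: at line 4 remove [wmpt] add [haol,uyvh,jhq] -> 15 lines: rhn rgld rxpx mokrj haol uyvh jhq hfpp powu xbaof fvfcu ssa wjea isqm ykp
Hunk 3: at line 3 remove [haol] add [chg,sjp,lywpb] -> 17 lines: rhn rgld rxpx mokrj chg sjp lywpb uyvh jhq hfpp powu xbaof fvfcu ssa wjea isqm ykp
Hunk 4: at line 11 remove [xbaof,fvfcu,ssa] add [omlmg,gzqgp] -> 16 lines: rhn rgld rxpx mokrj chg sjp lywpb uyvh jhq hfpp powu omlmg gzqgp wjea isqm ykp
Hunk 5: at line 10 remove [omlmg,gzqgp,wjea] add [rpbyk,gfaf,ozrc] -> 16 lines: rhn rgld rxpx mokrj chg sjp lywpb uyvh jhq hfpp powu rpbyk gfaf ozrc isqm ykp
Hunk 6: at line 8 remove [hfpp,powu] add [slqrg,ucfu] -> 16 lines: rhn rgld rxpx mokrj chg sjp lywpb uyvh jhq slqrg ucfu rpbyk gfaf ozrc isqm ykp
Final line count: 16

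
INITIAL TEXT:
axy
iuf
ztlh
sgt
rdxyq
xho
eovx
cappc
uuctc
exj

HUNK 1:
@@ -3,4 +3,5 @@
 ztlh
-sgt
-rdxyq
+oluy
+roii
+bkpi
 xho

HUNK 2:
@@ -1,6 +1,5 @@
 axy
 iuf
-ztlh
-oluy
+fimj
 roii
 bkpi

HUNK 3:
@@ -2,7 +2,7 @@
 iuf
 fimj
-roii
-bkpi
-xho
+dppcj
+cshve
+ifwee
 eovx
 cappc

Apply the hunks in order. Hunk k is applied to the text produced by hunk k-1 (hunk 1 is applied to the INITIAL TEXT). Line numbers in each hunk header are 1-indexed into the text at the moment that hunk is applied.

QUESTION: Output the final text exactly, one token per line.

Answer: axy
iuf
fimj
dppcj
cshve
ifwee
eovx
cappc
uuctc
exj

Derivation:
Hunk 1: at line 3 remove [sgt,rdxyq] add [oluy,roii,bkpi] -> 11 lines: axy iuf ztlh oluy roii bkpi xho eovx cappc uuctc exj
Hunk 2: at line 1 remove [ztlh,oluy] add [fimj] -> 10 lines: axy iuf fimj roii bkpi xho eovx cappc uuctc exj
Hunk 3: at line 2 remove [roii,bkpi,xho] add [dppcj,cshve,ifwee] -> 10 lines: axy iuf fimj dppcj cshve ifwee eovx cappc uuctc exj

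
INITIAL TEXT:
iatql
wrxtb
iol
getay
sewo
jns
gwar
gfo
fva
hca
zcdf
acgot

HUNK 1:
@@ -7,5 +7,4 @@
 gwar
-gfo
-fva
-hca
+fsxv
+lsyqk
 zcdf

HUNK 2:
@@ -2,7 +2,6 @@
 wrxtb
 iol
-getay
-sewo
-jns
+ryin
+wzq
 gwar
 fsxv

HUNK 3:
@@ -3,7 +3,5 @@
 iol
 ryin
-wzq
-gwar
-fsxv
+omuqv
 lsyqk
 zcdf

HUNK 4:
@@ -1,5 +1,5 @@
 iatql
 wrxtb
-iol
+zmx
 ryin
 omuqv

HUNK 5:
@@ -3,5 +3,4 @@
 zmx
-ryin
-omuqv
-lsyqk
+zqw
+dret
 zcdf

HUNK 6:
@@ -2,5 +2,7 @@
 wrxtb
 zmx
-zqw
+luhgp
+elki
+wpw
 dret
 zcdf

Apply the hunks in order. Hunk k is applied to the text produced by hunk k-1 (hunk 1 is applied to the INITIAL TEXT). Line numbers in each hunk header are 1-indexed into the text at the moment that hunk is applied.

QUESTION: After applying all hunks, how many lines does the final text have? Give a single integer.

Hunk 1: at line 7 remove [gfo,fva,hca] add [fsxv,lsyqk] -> 11 lines: iatql wrxtb iol getay sewo jns gwar fsxv lsyqk zcdf acgot
Hunk 2: at line 2 remove [getay,sewo,jns] add [ryin,wzq] -> 10 lines: iatql wrxtb iol ryin wzq gwar fsxv lsyqk zcdf acgot
Hunk 3: at line 3 remove [wzq,gwar,fsxv] add [omuqv] -> 8 lines: iatql wrxtb iol ryin omuqv lsyqk zcdf acgot
Hunk 4: at line 1 remove [iol] add [zmx] -> 8 lines: iatql wrxtb zmx ryin omuqv lsyqk zcdf acgot
Hunk 5: at line 3 remove [ryin,omuqv,lsyqk] add [zqw,dret] -> 7 lines: iatql wrxtb zmx zqw dret zcdf acgot
Hunk 6: at line 2 remove [zqw] add [luhgp,elki,wpw] -> 9 lines: iatql wrxtb zmx luhgp elki wpw dret zcdf acgot
Final line count: 9

Answer: 9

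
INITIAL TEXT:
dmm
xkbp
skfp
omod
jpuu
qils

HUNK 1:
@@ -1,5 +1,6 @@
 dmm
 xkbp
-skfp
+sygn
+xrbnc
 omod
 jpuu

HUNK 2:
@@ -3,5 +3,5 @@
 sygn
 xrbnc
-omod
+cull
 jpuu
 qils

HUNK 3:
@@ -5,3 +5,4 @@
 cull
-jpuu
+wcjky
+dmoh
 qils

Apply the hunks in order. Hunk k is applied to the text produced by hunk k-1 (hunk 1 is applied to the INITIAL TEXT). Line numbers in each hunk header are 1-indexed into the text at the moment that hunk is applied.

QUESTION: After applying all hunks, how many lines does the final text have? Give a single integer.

Answer: 8

Derivation:
Hunk 1: at line 1 remove [skfp] add [sygn,xrbnc] -> 7 lines: dmm xkbp sygn xrbnc omod jpuu qils
Hunk 2: at line 3 remove [omod] add [cull] -> 7 lines: dmm xkbp sygn xrbnc cull jpuu qils
Hunk 3: at line 5 remove [jpuu] add [wcjky,dmoh] -> 8 lines: dmm xkbp sygn xrbnc cull wcjky dmoh qils
Final line count: 8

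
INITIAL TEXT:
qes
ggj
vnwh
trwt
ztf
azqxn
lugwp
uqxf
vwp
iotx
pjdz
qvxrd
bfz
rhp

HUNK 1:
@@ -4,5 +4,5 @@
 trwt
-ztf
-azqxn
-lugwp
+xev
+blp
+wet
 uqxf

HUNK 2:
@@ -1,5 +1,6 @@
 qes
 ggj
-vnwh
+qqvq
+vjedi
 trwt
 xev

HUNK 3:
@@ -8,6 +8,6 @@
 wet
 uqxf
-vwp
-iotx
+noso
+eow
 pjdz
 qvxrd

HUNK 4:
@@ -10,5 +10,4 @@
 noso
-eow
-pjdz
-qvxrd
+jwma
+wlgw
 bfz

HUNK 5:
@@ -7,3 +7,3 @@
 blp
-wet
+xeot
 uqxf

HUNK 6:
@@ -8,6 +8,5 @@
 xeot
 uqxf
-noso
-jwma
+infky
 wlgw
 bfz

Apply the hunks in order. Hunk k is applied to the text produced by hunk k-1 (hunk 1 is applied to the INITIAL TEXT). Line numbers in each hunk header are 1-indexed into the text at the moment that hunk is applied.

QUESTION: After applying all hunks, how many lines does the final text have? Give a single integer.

Answer: 13

Derivation:
Hunk 1: at line 4 remove [ztf,azqxn,lugwp] add [xev,blp,wet] -> 14 lines: qes ggj vnwh trwt xev blp wet uqxf vwp iotx pjdz qvxrd bfz rhp
Hunk 2: at line 1 remove [vnwh] add [qqvq,vjedi] -> 15 lines: qes ggj qqvq vjedi trwt xev blp wet uqxf vwp iotx pjdz qvxrd bfz rhp
Hunk 3: at line 8 remove [vwp,iotx] add [noso,eow] -> 15 lines: qes ggj qqvq vjedi trwt xev blp wet uqxf noso eow pjdz qvxrd bfz rhp
Hunk 4: at line 10 remove [eow,pjdz,qvxrd] add [jwma,wlgw] -> 14 lines: qes ggj qqvq vjedi trwt xev blp wet uqxf noso jwma wlgw bfz rhp
Hunk 5: at line 7 remove [wet] add [xeot] -> 14 lines: qes ggj qqvq vjedi trwt xev blp xeot uqxf noso jwma wlgw bfz rhp
Hunk 6: at line 8 remove [noso,jwma] add [infky] -> 13 lines: qes ggj qqvq vjedi trwt xev blp xeot uqxf infky wlgw bfz rhp
Final line count: 13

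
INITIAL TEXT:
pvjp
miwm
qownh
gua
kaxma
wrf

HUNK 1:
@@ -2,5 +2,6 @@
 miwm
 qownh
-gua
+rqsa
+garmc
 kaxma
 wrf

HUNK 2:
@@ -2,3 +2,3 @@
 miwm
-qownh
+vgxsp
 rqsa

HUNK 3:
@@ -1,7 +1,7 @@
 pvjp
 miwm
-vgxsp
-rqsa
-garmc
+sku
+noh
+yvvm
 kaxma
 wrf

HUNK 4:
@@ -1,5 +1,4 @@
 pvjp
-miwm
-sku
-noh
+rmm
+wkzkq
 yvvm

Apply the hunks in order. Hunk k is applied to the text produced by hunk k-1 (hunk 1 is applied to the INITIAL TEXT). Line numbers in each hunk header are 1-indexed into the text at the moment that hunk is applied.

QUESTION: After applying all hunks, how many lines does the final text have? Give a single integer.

Answer: 6

Derivation:
Hunk 1: at line 2 remove [gua] add [rqsa,garmc] -> 7 lines: pvjp miwm qownh rqsa garmc kaxma wrf
Hunk 2: at line 2 remove [qownh] add [vgxsp] -> 7 lines: pvjp miwm vgxsp rqsa garmc kaxma wrf
Hunk 3: at line 1 remove [vgxsp,rqsa,garmc] add [sku,noh,yvvm] -> 7 lines: pvjp miwm sku noh yvvm kaxma wrf
Hunk 4: at line 1 remove [miwm,sku,noh] add [rmm,wkzkq] -> 6 lines: pvjp rmm wkzkq yvvm kaxma wrf
Final line count: 6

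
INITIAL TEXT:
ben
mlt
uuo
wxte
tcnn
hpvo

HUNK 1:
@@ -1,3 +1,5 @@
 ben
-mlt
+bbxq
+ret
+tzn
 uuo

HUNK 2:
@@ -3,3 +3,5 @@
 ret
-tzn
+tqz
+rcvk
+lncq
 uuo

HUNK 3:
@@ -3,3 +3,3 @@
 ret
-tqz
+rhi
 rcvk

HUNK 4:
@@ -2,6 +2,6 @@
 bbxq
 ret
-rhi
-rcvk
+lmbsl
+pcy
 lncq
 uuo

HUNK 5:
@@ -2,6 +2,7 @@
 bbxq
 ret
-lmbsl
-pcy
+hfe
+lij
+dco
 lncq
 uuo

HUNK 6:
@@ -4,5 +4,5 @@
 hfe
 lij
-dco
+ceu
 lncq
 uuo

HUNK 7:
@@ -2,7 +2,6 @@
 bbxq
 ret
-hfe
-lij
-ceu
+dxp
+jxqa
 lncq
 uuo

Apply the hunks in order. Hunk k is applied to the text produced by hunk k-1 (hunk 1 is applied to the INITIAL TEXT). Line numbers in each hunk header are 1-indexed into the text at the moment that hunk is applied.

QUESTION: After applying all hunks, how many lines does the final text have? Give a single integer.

Hunk 1: at line 1 remove [mlt] add [bbxq,ret,tzn] -> 8 lines: ben bbxq ret tzn uuo wxte tcnn hpvo
Hunk 2: at line 3 remove [tzn] add [tqz,rcvk,lncq] -> 10 lines: ben bbxq ret tqz rcvk lncq uuo wxte tcnn hpvo
Hunk 3: at line 3 remove [tqz] add [rhi] -> 10 lines: ben bbxq ret rhi rcvk lncq uuo wxte tcnn hpvo
Hunk 4: at line 2 remove [rhi,rcvk] add [lmbsl,pcy] -> 10 lines: ben bbxq ret lmbsl pcy lncq uuo wxte tcnn hpvo
Hunk 5: at line 2 remove [lmbsl,pcy] add [hfe,lij,dco] -> 11 lines: ben bbxq ret hfe lij dco lncq uuo wxte tcnn hpvo
Hunk 6: at line 4 remove [dco] add [ceu] -> 11 lines: ben bbxq ret hfe lij ceu lncq uuo wxte tcnn hpvo
Hunk 7: at line 2 remove [hfe,lij,ceu] add [dxp,jxqa] -> 10 lines: ben bbxq ret dxp jxqa lncq uuo wxte tcnn hpvo
Final line count: 10

Answer: 10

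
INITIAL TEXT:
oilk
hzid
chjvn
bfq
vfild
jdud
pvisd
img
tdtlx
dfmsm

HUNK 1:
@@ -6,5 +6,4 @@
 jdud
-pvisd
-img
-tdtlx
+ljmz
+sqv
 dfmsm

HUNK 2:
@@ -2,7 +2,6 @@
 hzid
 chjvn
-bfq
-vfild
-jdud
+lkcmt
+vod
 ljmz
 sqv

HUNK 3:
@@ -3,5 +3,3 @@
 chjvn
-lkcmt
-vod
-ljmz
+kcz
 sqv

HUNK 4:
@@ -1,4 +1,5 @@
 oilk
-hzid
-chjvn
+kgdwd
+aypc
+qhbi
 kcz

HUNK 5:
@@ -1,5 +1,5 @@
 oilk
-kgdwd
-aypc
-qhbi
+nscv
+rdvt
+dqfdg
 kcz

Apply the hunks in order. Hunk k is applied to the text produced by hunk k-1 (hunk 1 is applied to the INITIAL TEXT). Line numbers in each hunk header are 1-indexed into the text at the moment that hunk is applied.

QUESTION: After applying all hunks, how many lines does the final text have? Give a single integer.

Hunk 1: at line 6 remove [pvisd,img,tdtlx] add [ljmz,sqv] -> 9 lines: oilk hzid chjvn bfq vfild jdud ljmz sqv dfmsm
Hunk 2: at line 2 remove [bfq,vfild,jdud] add [lkcmt,vod] -> 8 lines: oilk hzid chjvn lkcmt vod ljmz sqv dfmsm
Hunk 3: at line 3 remove [lkcmt,vod,ljmz] add [kcz] -> 6 lines: oilk hzid chjvn kcz sqv dfmsm
Hunk 4: at line 1 remove [hzid,chjvn] add [kgdwd,aypc,qhbi] -> 7 lines: oilk kgdwd aypc qhbi kcz sqv dfmsm
Hunk 5: at line 1 remove [kgdwd,aypc,qhbi] add [nscv,rdvt,dqfdg] -> 7 lines: oilk nscv rdvt dqfdg kcz sqv dfmsm
Final line count: 7

Answer: 7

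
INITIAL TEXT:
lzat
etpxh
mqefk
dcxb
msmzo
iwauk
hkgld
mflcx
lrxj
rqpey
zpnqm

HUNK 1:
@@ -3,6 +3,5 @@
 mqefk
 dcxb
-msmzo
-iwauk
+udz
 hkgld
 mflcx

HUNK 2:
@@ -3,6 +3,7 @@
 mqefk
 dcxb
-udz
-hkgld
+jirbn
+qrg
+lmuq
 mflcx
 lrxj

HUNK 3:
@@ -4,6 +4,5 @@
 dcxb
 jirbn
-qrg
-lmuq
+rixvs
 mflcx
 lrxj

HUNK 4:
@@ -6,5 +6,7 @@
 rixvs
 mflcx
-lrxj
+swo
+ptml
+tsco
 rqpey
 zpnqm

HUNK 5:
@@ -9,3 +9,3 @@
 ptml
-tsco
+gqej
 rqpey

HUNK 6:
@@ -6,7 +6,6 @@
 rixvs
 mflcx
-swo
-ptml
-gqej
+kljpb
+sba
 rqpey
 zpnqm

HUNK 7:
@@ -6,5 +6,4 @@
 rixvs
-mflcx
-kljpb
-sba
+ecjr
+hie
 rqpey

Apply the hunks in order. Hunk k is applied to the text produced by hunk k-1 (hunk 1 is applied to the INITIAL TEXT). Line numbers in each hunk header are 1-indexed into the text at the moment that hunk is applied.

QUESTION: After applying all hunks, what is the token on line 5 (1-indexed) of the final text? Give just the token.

Hunk 1: at line 3 remove [msmzo,iwauk] add [udz] -> 10 lines: lzat etpxh mqefk dcxb udz hkgld mflcx lrxj rqpey zpnqm
Hunk 2: at line 3 remove [udz,hkgld] add [jirbn,qrg,lmuq] -> 11 lines: lzat etpxh mqefk dcxb jirbn qrg lmuq mflcx lrxj rqpey zpnqm
Hunk 3: at line 4 remove [qrg,lmuq] add [rixvs] -> 10 lines: lzat etpxh mqefk dcxb jirbn rixvs mflcx lrxj rqpey zpnqm
Hunk 4: at line 6 remove [lrxj] add [swo,ptml,tsco] -> 12 lines: lzat etpxh mqefk dcxb jirbn rixvs mflcx swo ptml tsco rqpey zpnqm
Hunk 5: at line 9 remove [tsco] add [gqej] -> 12 lines: lzat etpxh mqefk dcxb jirbn rixvs mflcx swo ptml gqej rqpey zpnqm
Hunk 6: at line 6 remove [swo,ptml,gqej] add [kljpb,sba] -> 11 lines: lzat etpxh mqefk dcxb jirbn rixvs mflcx kljpb sba rqpey zpnqm
Hunk 7: at line 6 remove [mflcx,kljpb,sba] add [ecjr,hie] -> 10 lines: lzat etpxh mqefk dcxb jirbn rixvs ecjr hie rqpey zpnqm
Final line 5: jirbn

Answer: jirbn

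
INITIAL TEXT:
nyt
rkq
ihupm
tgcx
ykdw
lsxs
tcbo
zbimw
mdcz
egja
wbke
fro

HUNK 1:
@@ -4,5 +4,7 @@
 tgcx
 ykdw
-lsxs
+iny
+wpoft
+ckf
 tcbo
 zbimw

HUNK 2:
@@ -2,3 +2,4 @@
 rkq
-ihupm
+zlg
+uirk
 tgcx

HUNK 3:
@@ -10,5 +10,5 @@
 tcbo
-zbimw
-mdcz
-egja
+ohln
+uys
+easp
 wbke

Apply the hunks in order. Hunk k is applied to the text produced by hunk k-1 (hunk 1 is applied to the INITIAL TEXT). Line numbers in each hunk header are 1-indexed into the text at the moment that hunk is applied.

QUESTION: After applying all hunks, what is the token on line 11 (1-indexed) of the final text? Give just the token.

Hunk 1: at line 4 remove [lsxs] add [iny,wpoft,ckf] -> 14 lines: nyt rkq ihupm tgcx ykdw iny wpoft ckf tcbo zbimw mdcz egja wbke fro
Hunk 2: at line 2 remove [ihupm] add [zlg,uirk] -> 15 lines: nyt rkq zlg uirk tgcx ykdw iny wpoft ckf tcbo zbimw mdcz egja wbke fro
Hunk 3: at line 10 remove [zbimw,mdcz,egja] add [ohln,uys,easp] -> 15 lines: nyt rkq zlg uirk tgcx ykdw iny wpoft ckf tcbo ohln uys easp wbke fro
Final line 11: ohln

Answer: ohln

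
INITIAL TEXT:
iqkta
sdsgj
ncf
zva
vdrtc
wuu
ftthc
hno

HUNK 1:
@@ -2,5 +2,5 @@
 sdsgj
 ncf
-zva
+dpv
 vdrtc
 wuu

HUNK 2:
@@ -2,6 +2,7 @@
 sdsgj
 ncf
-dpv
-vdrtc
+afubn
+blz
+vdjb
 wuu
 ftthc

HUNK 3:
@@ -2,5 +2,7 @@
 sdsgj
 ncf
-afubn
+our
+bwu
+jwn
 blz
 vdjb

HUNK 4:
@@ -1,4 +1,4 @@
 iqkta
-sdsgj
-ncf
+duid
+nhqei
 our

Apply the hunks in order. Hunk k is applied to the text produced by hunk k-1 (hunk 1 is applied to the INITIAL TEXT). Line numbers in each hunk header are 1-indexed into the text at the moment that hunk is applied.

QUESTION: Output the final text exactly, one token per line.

Answer: iqkta
duid
nhqei
our
bwu
jwn
blz
vdjb
wuu
ftthc
hno

Derivation:
Hunk 1: at line 2 remove [zva] add [dpv] -> 8 lines: iqkta sdsgj ncf dpv vdrtc wuu ftthc hno
Hunk 2: at line 2 remove [dpv,vdrtc] add [afubn,blz,vdjb] -> 9 lines: iqkta sdsgj ncf afubn blz vdjb wuu ftthc hno
Hunk 3: at line 2 remove [afubn] add [our,bwu,jwn] -> 11 lines: iqkta sdsgj ncf our bwu jwn blz vdjb wuu ftthc hno
Hunk 4: at line 1 remove [sdsgj,ncf] add [duid,nhqei] -> 11 lines: iqkta duid nhqei our bwu jwn blz vdjb wuu ftthc hno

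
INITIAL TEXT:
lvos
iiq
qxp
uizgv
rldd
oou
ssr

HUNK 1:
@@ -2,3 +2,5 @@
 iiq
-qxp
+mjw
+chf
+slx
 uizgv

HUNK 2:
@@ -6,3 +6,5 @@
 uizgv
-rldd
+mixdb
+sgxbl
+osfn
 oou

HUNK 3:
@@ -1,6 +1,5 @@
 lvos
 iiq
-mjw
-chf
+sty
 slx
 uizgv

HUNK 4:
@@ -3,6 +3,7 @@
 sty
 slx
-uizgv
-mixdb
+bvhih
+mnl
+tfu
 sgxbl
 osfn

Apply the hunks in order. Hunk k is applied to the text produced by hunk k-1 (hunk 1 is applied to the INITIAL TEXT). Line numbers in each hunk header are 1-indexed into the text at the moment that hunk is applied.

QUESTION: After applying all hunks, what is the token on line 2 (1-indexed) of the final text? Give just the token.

Answer: iiq

Derivation:
Hunk 1: at line 2 remove [qxp] add [mjw,chf,slx] -> 9 lines: lvos iiq mjw chf slx uizgv rldd oou ssr
Hunk 2: at line 6 remove [rldd] add [mixdb,sgxbl,osfn] -> 11 lines: lvos iiq mjw chf slx uizgv mixdb sgxbl osfn oou ssr
Hunk 3: at line 1 remove [mjw,chf] add [sty] -> 10 lines: lvos iiq sty slx uizgv mixdb sgxbl osfn oou ssr
Hunk 4: at line 3 remove [uizgv,mixdb] add [bvhih,mnl,tfu] -> 11 lines: lvos iiq sty slx bvhih mnl tfu sgxbl osfn oou ssr
Final line 2: iiq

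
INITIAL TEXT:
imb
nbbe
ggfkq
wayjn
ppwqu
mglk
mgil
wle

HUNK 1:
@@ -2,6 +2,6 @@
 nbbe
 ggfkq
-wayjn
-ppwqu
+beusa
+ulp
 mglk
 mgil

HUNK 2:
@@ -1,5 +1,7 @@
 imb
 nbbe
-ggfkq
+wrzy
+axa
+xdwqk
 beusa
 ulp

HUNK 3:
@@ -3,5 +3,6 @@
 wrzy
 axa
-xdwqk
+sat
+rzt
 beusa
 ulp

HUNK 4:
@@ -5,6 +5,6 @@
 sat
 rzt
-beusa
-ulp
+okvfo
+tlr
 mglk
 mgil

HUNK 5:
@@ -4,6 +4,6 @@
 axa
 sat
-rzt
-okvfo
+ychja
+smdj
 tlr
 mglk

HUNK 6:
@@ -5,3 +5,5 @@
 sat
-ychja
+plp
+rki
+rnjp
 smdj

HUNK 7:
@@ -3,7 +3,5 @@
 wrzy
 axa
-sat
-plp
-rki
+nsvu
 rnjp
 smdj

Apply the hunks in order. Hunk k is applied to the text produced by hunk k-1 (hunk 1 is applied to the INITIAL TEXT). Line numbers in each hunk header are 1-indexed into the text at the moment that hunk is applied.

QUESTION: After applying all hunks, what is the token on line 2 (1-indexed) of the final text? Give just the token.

Hunk 1: at line 2 remove [wayjn,ppwqu] add [beusa,ulp] -> 8 lines: imb nbbe ggfkq beusa ulp mglk mgil wle
Hunk 2: at line 1 remove [ggfkq] add [wrzy,axa,xdwqk] -> 10 lines: imb nbbe wrzy axa xdwqk beusa ulp mglk mgil wle
Hunk 3: at line 3 remove [xdwqk] add [sat,rzt] -> 11 lines: imb nbbe wrzy axa sat rzt beusa ulp mglk mgil wle
Hunk 4: at line 5 remove [beusa,ulp] add [okvfo,tlr] -> 11 lines: imb nbbe wrzy axa sat rzt okvfo tlr mglk mgil wle
Hunk 5: at line 4 remove [rzt,okvfo] add [ychja,smdj] -> 11 lines: imb nbbe wrzy axa sat ychja smdj tlr mglk mgil wle
Hunk 6: at line 5 remove [ychja] add [plp,rki,rnjp] -> 13 lines: imb nbbe wrzy axa sat plp rki rnjp smdj tlr mglk mgil wle
Hunk 7: at line 3 remove [sat,plp,rki] add [nsvu] -> 11 lines: imb nbbe wrzy axa nsvu rnjp smdj tlr mglk mgil wle
Final line 2: nbbe

Answer: nbbe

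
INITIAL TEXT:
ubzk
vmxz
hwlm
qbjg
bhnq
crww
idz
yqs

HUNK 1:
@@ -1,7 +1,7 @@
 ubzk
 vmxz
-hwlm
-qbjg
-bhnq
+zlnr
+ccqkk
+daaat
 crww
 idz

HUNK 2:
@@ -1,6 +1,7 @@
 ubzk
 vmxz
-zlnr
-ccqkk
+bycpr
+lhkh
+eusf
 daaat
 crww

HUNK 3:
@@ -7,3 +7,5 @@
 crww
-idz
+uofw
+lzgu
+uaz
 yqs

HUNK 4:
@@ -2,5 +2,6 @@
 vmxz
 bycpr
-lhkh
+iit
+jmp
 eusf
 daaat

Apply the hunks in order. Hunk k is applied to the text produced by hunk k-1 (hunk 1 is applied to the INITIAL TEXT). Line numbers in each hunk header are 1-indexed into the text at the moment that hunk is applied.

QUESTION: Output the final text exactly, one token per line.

Hunk 1: at line 1 remove [hwlm,qbjg,bhnq] add [zlnr,ccqkk,daaat] -> 8 lines: ubzk vmxz zlnr ccqkk daaat crww idz yqs
Hunk 2: at line 1 remove [zlnr,ccqkk] add [bycpr,lhkh,eusf] -> 9 lines: ubzk vmxz bycpr lhkh eusf daaat crww idz yqs
Hunk 3: at line 7 remove [idz] add [uofw,lzgu,uaz] -> 11 lines: ubzk vmxz bycpr lhkh eusf daaat crww uofw lzgu uaz yqs
Hunk 4: at line 2 remove [lhkh] add [iit,jmp] -> 12 lines: ubzk vmxz bycpr iit jmp eusf daaat crww uofw lzgu uaz yqs

Answer: ubzk
vmxz
bycpr
iit
jmp
eusf
daaat
crww
uofw
lzgu
uaz
yqs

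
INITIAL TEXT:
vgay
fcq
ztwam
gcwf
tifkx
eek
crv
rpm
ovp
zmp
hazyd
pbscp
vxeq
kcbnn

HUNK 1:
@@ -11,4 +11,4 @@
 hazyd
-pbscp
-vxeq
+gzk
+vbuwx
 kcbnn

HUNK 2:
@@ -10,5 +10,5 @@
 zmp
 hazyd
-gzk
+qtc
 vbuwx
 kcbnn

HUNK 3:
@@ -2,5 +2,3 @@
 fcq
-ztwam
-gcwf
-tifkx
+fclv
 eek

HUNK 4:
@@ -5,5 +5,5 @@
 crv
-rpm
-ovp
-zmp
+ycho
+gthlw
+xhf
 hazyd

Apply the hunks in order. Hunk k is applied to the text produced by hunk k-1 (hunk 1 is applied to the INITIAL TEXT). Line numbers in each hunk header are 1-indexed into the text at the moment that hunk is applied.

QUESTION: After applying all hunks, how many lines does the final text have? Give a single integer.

Hunk 1: at line 11 remove [pbscp,vxeq] add [gzk,vbuwx] -> 14 lines: vgay fcq ztwam gcwf tifkx eek crv rpm ovp zmp hazyd gzk vbuwx kcbnn
Hunk 2: at line 10 remove [gzk] add [qtc] -> 14 lines: vgay fcq ztwam gcwf tifkx eek crv rpm ovp zmp hazyd qtc vbuwx kcbnn
Hunk 3: at line 2 remove [ztwam,gcwf,tifkx] add [fclv] -> 12 lines: vgay fcq fclv eek crv rpm ovp zmp hazyd qtc vbuwx kcbnn
Hunk 4: at line 5 remove [rpm,ovp,zmp] add [ycho,gthlw,xhf] -> 12 lines: vgay fcq fclv eek crv ycho gthlw xhf hazyd qtc vbuwx kcbnn
Final line count: 12

Answer: 12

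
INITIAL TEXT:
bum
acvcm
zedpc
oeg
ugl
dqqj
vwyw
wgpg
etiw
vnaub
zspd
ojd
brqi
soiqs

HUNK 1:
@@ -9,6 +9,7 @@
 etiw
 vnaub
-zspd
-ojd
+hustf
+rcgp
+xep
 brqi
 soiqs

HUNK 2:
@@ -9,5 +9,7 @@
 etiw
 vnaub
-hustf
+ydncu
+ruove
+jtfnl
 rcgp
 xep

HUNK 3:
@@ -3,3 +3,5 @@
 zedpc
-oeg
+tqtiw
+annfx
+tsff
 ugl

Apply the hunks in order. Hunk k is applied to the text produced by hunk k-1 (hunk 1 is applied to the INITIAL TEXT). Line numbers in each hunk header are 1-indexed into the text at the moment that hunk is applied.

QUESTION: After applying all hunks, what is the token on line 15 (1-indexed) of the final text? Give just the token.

Hunk 1: at line 9 remove [zspd,ojd] add [hustf,rcgp,xep] -> 15 lines: bum acvcm zedpc oeg ugl dqqj vwyw wgpg etiw vnaub hustf rcgp xep brqi soiqs
Hunk 2: at line 9 remove [hustf] add [ydncu,ruove,jtfnl] -> 17 lines: bum acvcm zedpc oeg ugl dqqj vwyw wgpg etiw vnaub ydncu ruove jtfnl rcgp xep brqi soiqs
Hunk 3: at line 3 remove [oeg] add [tqtiw,annfx,tsff] -> 19 lines: bum acvcm zedpc tqtiw annfx tsff ugl dqqj vwyw wgpg etiw vnaub ydncu ruove jtfnl rcgp xep brqi soiqs
Final line 15: jtfnl

Answer: jtfnl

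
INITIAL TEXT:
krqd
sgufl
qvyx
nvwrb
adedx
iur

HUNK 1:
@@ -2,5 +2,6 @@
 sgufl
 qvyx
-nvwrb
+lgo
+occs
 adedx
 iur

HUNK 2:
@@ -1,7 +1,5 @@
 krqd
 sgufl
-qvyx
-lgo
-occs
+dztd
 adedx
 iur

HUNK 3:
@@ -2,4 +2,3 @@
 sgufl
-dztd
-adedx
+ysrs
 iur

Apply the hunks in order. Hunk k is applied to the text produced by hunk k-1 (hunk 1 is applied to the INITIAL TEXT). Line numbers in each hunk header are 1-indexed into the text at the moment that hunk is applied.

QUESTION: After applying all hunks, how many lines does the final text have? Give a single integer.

Answer: 4

Derivation:
Hunk 1: at line 2 remove [nvwrb] add [lgo,occs] -> 7 lines: krqd sgufl qvyx lgo occs adedx iur
Hunk 2: at line 1 remove [qvyx,lgo,occs] add [dztd] -> 5 lines: krqd sgufl dztd adedx iur
Hunk 3: at line 2 remove [dztd,adedx] add [ysrs] -> 4 lines: krqd sgufl ysrs iur
Final line count: 4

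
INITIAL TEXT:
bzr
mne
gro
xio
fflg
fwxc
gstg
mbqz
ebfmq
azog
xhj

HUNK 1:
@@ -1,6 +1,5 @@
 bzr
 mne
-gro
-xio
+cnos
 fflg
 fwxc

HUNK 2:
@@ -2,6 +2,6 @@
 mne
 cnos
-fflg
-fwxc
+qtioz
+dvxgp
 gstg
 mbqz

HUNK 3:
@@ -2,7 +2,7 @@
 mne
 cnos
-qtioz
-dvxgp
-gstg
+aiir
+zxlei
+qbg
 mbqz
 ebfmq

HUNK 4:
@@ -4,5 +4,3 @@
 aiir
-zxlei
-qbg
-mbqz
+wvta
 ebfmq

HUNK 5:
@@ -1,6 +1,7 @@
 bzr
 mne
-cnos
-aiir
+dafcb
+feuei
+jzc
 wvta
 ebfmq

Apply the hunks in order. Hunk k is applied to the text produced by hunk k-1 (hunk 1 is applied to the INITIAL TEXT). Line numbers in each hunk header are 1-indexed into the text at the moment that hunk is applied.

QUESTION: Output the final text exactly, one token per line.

Answer: bzr
mne
dafcb
feuei
jzc
wvta
ebfmq
azog
xhj

Derivation:
Hunk 1: at line 1 remove [gro,xio] add [cnos] -> 10 lines: bzr mne cnos fflg fwxc gstg mbqz ebfmq azog xhj
Hunk 2: at line 2 remove [fflg,fwxc] add [qtioz,dvxgp] -> 10 lines: bzr mne cnos qtioz dvxgp gstg mbqz ebfmq azog xhj
Hunk 3: at line 2 remove [qtioz,dvxgp,gstg] add [aiir,zxlei,qbg] -> 10 lines: bzr mne cnos aiir zxlei qbg mbqz ebfmq azog xhj
Hunk 4: at line 4 remove [zxlei,qbg,mbqz] add [wvta] -> 8 lines: bzr mne cnos aiir wvta ebfmq azog xhj
Hunk 5: at line 1 remove [cnos,aiir] add [dafcb,feuei,jzc] -> 9 lines: bzr mne dafcb feuei jzc wvta ebfmq azog xhj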